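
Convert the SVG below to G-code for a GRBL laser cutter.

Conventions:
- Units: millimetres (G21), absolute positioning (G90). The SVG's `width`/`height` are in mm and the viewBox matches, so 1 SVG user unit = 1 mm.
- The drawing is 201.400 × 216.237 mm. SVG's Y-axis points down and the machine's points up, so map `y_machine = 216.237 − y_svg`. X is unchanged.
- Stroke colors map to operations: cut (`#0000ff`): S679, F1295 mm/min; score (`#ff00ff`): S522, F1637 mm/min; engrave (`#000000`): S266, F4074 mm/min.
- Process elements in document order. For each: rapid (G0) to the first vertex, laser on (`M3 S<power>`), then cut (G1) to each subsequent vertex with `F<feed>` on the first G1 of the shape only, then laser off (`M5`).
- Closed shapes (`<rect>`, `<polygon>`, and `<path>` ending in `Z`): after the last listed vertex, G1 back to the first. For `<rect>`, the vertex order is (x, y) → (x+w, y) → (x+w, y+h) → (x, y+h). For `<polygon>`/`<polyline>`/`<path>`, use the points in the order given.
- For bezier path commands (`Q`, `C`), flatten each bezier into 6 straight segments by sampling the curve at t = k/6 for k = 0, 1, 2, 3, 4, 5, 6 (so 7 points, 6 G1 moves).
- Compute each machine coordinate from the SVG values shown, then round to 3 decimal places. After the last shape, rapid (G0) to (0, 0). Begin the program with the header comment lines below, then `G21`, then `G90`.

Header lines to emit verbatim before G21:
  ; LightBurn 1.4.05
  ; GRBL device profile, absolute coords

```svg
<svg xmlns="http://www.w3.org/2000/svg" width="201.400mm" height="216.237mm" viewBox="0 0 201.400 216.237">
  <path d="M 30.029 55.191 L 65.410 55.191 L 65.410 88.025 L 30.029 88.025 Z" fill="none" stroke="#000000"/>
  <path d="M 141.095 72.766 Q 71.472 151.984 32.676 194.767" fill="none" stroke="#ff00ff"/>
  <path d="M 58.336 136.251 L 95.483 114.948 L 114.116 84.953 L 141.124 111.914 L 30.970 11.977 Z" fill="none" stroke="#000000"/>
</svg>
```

; LightBurn 1.4.05
; GRBL device profile, absolute coords
G21
G90
G0 X30.029 Y161.046
M3 S266
G1 X65.410 Y161.046 F4074
G1 X65.410 Y128.212
G1 X30.029 Y128.212
G1 X30.029 Y161.046
M5
G0 X141.095 Y143.471
M3 S522
G1 X118.744 Y118.077 F1637
G1 X98.105 Y94.707
G1 X79.179 Y73.362
G1 X61.965 Y54.040
G1 X46.464 Y36.743
G1 X32.676 Y21.470
M5
G0 X58.336 Y79.986
M3 S266
G1 X95.483 Y101.289 F4074
G1 X114.116 Y131.284
G1 X141.124 Y104.323
G1 X30.970 Y204.260
G1 X58.336 Y79.986
M5
G0 X0.000 Y0.000

Since the viewBox matches the mm dimensions, user units are millimetres directly. The only transform is the Y-flip y_m = 216.237 − y_svg.

Shape 1 is a rectangle drawn with `<path>`. Its stroke #000000 means engrave at S266, F4074. After flipping Y the toolpath is (30.029,161.046) → (65.410,161.046) → (65.410,128.212) → (30.029,128.212) → (30.029,161.046), returning to the start.

Shape 2 is a quadratic bezier drawn with `<path>`. Its stroke #ff00ff means score at S522, F1637. After flipping Y the toolpath is (141.095,143.471) → (118.744,118.077) → (98.105,94.707) → (79.179,73.362) → (61.965,54.040) → (46.464,36.743) → (32.676,21.470).

Shape 3 is a closed polygon drawn with `<path>`. Its stroke #000000 means engrave at S266, F4074. After flipping Y the toolpath is (58.336,79.986) → (95.483,101.289) → (114.116,131.284) → (141.124,104.323) → (30.970,204.260) → (58.336,79.986), returning to the start.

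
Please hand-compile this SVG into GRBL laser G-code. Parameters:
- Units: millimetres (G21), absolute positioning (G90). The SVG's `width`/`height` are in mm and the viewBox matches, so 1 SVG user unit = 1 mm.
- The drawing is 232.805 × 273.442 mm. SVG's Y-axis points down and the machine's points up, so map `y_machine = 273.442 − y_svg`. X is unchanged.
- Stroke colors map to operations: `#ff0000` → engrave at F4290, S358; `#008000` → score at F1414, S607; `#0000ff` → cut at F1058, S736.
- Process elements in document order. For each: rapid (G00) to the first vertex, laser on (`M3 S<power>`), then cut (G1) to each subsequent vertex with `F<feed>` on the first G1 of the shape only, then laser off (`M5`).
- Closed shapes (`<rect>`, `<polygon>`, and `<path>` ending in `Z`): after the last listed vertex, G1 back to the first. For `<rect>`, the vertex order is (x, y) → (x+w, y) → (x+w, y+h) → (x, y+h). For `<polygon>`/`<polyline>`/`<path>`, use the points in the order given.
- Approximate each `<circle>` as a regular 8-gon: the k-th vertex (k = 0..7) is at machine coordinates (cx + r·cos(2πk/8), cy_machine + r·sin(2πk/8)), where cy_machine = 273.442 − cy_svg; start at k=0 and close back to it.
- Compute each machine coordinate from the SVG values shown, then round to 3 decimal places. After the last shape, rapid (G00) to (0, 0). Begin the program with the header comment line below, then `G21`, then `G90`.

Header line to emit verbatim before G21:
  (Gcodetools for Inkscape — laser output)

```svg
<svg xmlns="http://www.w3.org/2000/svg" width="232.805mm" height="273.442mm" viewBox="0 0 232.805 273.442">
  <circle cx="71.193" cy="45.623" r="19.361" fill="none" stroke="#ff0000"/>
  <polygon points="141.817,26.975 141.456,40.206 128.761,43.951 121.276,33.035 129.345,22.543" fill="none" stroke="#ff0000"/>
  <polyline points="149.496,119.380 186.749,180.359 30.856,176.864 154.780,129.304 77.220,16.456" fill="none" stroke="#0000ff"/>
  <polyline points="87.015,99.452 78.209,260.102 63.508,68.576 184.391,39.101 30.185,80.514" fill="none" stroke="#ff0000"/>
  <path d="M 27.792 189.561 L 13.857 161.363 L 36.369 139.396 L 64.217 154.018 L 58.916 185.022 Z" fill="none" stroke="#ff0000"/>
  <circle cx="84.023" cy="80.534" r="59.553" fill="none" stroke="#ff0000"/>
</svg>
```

1 u = 1 mm; y_m = 273.442 − y.

[1] `<circle>` circle, #ff0000→engrave S358 F4290: (90.554,227.819) → (84.883,241.509) → (71.193,247.180) → (57.503,241.509) → (51.832,227.819) → (57.503,214.129) → (71.193,208.458) → (84.883,214.129) → (90.554,227.819) (closed)

[2] `<polygon>` regular polygon, #ff0000→engrave S358 F4290: (141.817,246.467) → (141.456,233.236) → (128.761,229.491) → (121.276,240.407) → (129.345,250.899) → (141.817,246.467) (closed)

[3] `<polyline>` open polyline, #0000ff→cut S736 F1058: (149.496,154.062) → (186.749,93.083) → (30.856,96.578) → (154.780,144.138) → (77.220,256.986)

[4] `<polyline>` open polyline, #ff0000→engrave S358 F4290: (87.015,173.990) → (78.209,13.340) → (63.508,204.866) → (184.391,234.341) → (30.185,192.928)

[5] `<path>` regular polygon, #ff0000→engrave S358 F4290: (27.792,83.881) → (13.857,112.079) → (36.369,134.046) → (64.217,119.424) → (58.916,88.420) → (27.792,83.881) (closed)

[6] `<circle>` circle, #ff0000→engrave S358 F4290: (143.576,192.908) → (126.133,235.018) → (84.023,252.461) → (41.913,235.018) → (24.470,192.908) → (41.913,150.798) → (84.023,133.355) → (126.133,150.798) → (143.576,192.908) (closed)

(Gcodetools for Inkscape — laser output)
G21
G90
G00 X90.554 Y227.819
M3 S358
G1 X84.883 Y241.509 F4290
G1 X71.193 Y247.180
G1 X57.503 Y241.509
G1 X51.832 Y227.819
G1 X57.503 Y214.129
G1 X71.193 Y208.458
G1 X84.883 Y214.129
G1 X90.554 Y227.819
M5
G00 X141.817 Y246.467
M3 S358
G1 X141.456 Y233.236 F4290
G1 X128.761 Y229.491
G1 X121.276 Y240.407
G1 X129.345 Y250.899
G1 X141.817 Y246.467
M5
G00 X149.496 Y154.062
M3 S736
G1 X186.749 Y93.083 F1058
G1 X30.856 Y96.578
G1 X154.780 Y144.138
G1 X77.220 Y256.986
M5
G00 X87.015 Y173.990
M3 S358
G1 X78.209 Y13.340 F4290
G1 X63.508 Y204.866
G1 X184.391 Y234.341
G1 X30.185 Y192.928
M5
G00 X27.792 Y83.881
M3 S358
G1 X13.857 Y112.079 F4290
G1 X36.369 Y134.046
G1 X64.217 Y119.424
G1 X58.916 Y88.420
G1 X27.792 Y83.881
M5
G00 X143.576 Y192.908
M3 S358
G1 X126.133 Y235.018 F4290
G1 X84.023 Y252.461
G1 X41.913 Y235.018
G1 X24.470 Y192.908
G1 X41.913 Y150.798
G1 X84.023 Y133.355
G1 X126.133 Y150.798
G1 X143.576 Y192.908
M5
G00 X0.000 Y0.000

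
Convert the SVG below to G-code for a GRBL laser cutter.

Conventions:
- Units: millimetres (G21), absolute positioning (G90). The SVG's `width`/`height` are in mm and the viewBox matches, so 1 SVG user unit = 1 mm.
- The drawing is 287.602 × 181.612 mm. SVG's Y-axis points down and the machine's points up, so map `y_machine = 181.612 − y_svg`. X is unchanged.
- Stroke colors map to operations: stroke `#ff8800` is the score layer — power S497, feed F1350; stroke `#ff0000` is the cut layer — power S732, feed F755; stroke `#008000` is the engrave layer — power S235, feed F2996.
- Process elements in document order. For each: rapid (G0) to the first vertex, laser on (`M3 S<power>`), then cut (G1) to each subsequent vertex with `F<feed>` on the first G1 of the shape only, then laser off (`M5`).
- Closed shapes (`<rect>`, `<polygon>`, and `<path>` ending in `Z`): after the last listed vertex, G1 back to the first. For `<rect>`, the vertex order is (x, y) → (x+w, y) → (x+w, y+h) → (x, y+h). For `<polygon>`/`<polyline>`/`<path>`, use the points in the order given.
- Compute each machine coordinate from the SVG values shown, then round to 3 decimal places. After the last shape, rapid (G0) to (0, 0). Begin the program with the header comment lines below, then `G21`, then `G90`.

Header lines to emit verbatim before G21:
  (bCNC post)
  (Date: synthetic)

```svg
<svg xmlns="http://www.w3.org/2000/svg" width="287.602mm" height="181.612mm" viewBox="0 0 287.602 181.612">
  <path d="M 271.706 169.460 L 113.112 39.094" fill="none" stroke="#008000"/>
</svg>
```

(bCNC post)
(Date: synthetic)
G21
G90
G0 X271.706 Y12.152
M3 S235
G1 X113.112 Y142.518 F2996
M5
G0 X0.000 Y0.000

viewBox `0 0 287.602 181.612` with mm width/height → 1 unit = 1 mm. Flip: y_m = 181.612 − y_svg.

**Shape 1** — `<path>` line segment, stroke `#008000` → engrave (S235, F2996). Machine vertices: (271.706,12.152) → (113.112,142.518). Open path.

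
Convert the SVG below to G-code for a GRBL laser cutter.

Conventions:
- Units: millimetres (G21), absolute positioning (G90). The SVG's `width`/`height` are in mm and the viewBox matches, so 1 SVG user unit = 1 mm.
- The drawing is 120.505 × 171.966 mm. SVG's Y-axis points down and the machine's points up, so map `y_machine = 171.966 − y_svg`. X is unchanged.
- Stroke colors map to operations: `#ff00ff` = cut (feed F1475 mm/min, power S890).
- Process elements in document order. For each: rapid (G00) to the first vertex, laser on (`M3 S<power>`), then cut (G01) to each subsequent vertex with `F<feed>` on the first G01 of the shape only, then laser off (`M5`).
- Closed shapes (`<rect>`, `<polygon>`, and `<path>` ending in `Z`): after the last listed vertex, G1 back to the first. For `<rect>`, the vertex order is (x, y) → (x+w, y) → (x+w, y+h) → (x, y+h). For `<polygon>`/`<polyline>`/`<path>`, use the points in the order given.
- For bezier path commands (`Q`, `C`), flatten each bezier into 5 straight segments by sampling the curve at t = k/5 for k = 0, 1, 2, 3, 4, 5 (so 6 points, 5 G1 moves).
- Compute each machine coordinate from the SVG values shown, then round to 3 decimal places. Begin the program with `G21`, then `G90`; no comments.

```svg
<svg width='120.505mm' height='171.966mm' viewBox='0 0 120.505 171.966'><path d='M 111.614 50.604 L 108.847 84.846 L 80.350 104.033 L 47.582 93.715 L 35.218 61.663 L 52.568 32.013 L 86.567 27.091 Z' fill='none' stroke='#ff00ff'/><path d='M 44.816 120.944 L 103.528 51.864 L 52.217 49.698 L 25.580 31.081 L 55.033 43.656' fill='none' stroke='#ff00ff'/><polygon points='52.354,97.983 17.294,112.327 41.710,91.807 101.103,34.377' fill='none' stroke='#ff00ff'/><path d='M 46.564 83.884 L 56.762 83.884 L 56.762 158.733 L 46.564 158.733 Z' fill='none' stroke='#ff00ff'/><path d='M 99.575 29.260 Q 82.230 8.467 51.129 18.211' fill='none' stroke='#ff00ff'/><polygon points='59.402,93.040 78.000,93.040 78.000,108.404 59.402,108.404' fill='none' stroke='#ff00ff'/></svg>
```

Since the viewBox matches the mm dimensions, user units are millimetres directly. The only transform is the Y-flip y_m = 171.966 − y_svg.

Shape 1 is a regular polygon drawn with `<path>`. Its stroke #ff00ff means cut at S890, F1475. After flipping Y the toolpath is (111.614,121.362) → (108.847,87.120) → (80.350,67.933) → (47.582,78.251) → (35.218,110.303) → (52.568,139.953) → (86.567,144.875) → (111.614,121.362), returning to the start.

Shape 2 is a open polyline drawn with `<path>`. Its stroke #ff00ff means cut at S890, F1475. After flipping Y the toolpath is (44.816,51.022) → (103.528,120.102) → (52.217,122.268) → (25.580,140.885) → (55.033,128.310).

Shape 3 is a closed polygon drawn with `<polygon>`. Its stroke #ff00ff means cut at S890, F1475. After flipping Y the toolpath is (52.354,73.983) → (17.294,59.639) → (41.710,80.159) → (101.103,137.589) → (52.354,73.983), returning to the start.

Shape 4 is a rectangle drawn with `<path>`. Its stroke #ff00ff means cut at S890, F1475. After flipping Y the toolpath is (46.564,88.082) → (56.762,88.082) → (56.762,13.233) → (46.564,13.233) → (46.564,88.082), returning to the start.

Shape 5 is a quadratic bezier drawn with `<path>`. Its stroke #ff00ff means cut at S890, F1475. After flipping Y the toolpath is (99.575,142.706) → (92.087,149.802) → (83.498,154.454) → (73.809,156.664) → (63.019,156.431) → (51.129,153.755).

Shape 6 is a rectangle drawn with `<polygon>`. Its stroke #ff00ff means cut at S890, F1475. After flipping Y the toolpath is (59.402,78.926) → (78.000,78.926) → (78.000,63.562) → (59.402,63.562) → (59.402,78.926), returning to the start.

G21
G90
G00 X111.614 Y121.362
M3 S890
G01 X108.847 Y87.120 F1475
G01 X80.350 Y67.933
G01 X47.582 Y78.251
G01 X35.218 Y110.303
G01 X52.568 Y139.953
G01 X86.567 Y144.875
G01 X111.614 Y121.362
M5
G00 X44.816 Y51.022
M3 S890
G01 X103.528 Y120.102 F1475
G01 X52.217 Y122.268
G01 X25.580 Y140.885
G01 X55.033 Y128.310
M5
G00 X52.354 Y73.983
M3 S890
G01 X17.294 Y59.639 F1475
G01 X41.710 Y80.159
G01 X101.103 Y137.589
G01 X52.354 Y73.983
M5
G00 X46.564 Y88.082
M3 S890
G01 X56.762 Y88.082 F1475
G01 X56.762 Y13.233
G01 X46.564 Y13.233
G01 X46.564 Y88.082
M5
G00 X99.575 Y142.706
M3 S890
G01 X92.087 Y149.802 F1475
G01 X83.498 Y154.454
G01 X73.809 Y156.664
G01 X63.019 Y156.431
G01 X51.129 Y153.755
M5
G00 X59.402 Y78.926
M3 S890
G01 X78.000 Y78.926 F1475
G01 X78.000 Y63.562
G01 X59.402 Y63.562
G01 X59.402 Y78.926
M5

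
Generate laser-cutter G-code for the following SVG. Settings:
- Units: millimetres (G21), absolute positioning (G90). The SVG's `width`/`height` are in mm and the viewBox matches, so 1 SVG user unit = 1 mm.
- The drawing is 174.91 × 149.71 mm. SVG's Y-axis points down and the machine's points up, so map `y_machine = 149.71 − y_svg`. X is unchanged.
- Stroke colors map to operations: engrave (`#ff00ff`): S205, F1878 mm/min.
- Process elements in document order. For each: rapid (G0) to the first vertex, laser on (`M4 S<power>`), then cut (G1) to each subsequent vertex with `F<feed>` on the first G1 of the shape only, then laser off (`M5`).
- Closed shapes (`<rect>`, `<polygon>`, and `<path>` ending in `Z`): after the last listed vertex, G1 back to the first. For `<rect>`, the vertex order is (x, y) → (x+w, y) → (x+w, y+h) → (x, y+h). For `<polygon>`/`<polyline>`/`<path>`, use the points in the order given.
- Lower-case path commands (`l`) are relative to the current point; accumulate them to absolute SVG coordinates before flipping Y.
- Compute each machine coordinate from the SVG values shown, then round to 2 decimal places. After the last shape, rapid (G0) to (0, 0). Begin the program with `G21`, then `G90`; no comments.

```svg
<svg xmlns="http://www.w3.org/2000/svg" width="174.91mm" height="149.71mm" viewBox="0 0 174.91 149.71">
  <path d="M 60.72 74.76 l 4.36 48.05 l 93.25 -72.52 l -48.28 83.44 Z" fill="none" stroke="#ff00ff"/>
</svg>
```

1 u = 1 mm; y_m = 149.71 − y.

[1] `<path>` closed polygon, #ff00ff→engrave S205 F1878: (60.72,74.95) → (65.08,26.90) → (158.33,99.42) → (110.05,15.98) → (60.72,74.95) (closed)

G21
G90
G0 X60.72 Y74.95
M4 S205
G1 X65.08 Y26.90 F1878
G1 X158.33 Y99.42
G1 X110.05 Y15.98
G1 X60.72 Y74.95
M5
G0 X0.00 Y0.00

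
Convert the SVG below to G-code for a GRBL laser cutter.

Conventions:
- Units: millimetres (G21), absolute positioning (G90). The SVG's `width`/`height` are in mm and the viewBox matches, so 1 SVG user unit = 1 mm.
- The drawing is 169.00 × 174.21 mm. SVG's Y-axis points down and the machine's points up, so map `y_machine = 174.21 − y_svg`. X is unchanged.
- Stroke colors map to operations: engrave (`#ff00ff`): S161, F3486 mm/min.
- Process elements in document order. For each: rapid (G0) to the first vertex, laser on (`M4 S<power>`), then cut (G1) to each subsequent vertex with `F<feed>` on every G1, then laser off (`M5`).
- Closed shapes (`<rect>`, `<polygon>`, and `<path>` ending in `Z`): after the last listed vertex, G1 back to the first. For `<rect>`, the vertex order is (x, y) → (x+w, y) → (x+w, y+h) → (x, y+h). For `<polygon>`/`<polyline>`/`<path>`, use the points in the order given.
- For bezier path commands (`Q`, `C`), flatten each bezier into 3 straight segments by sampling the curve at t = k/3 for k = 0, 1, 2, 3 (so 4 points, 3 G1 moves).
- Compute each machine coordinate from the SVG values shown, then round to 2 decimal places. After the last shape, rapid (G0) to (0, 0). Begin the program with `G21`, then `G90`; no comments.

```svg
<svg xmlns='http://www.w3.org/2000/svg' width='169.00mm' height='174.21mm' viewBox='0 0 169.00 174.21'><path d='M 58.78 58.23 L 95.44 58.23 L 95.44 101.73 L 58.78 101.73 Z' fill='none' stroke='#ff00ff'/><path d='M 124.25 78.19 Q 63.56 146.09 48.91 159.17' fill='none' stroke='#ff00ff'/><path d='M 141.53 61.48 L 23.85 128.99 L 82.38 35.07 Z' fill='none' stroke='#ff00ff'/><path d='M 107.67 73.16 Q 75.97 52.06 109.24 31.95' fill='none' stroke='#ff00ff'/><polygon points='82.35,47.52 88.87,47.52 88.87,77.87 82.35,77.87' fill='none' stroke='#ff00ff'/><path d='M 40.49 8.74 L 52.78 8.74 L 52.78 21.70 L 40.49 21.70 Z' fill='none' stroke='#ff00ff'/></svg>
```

1 u = 1 mm; y_m = 174.21 − y.

[1] `<path>` rectangle, #ff00ff→engrave S161 F3486: (58.78,115.98) → (95.44,115.98) → (95.44,72.48) → (58.78,72.48) → (58.78,115.98) (closed)

[2] `<path>` quadratic bezier, #ff00ff→engrave S161 F3486: (124.25,96.02) → (88.91,56.84) → (63.79,29.85) → (48.91,15.04)

[3] `<path>` closed polygon, #ff00ff→engrave S161 F3486: (141.53,112.73) → (23.85,45.22) → (82.38,139.14) → (141.53,112.73) (closed)

[4] `<path>` quadratic bezier, #ff00ff→engrave S161 F3486: (107.67,101.05) → (93.76,115.01) → (94.28,128.74) → (109.24,142.26)

[5] `<polygon>` rectangle, #ff00ff→engrave S161 F3486: (82.35,126.69) → (88.87,126.69) → (88.87,96.34) → (82.35,96.34) → (82.35,126.69) (closed)

[6] `<path>` rectangle, #ff00ff→engrave S161 F3486: (40.49,165.47) → (52.78,165.47) → (52.78,152.51) → (40.49,152.51) → (40.49,165.47) (closed)

G21
G90
G0 X58.78 Y115.98
M4 S161
G1 X95.44 Y115.98 F3486
G1 X95.44 Y72.48 F3486
G1 X58.78 Y72.48 F3486
G1 X58.78 Y115.98 F3486
M5
G0 X124.25 Y96.02
M4 S161
G1 X88.91 Y56.84 F3486
G1 X63.79 Y29.85 F3486
G1 X48.91 Y15.04 F3486
M5
G0 X141.53 Y112.73
M4 S161
G1 X23.85 Y45.22 F3486
G1 X82.38 Y139.14 F3486
G1 X141.53 Y112.73 F3486
M5
G0 X107.67 Y101.05
M4 S161
G1 X93.76 Y115.01 F3486
G1 X94.28 Y128.74 F3486
G1 X109.24 Y142.26 F3486
M5
G0 X82.35 Y126.69
M4 S161
G1 X88.87 Y126.69 F3486
G1 X88.87 Y96.34 F3486
G1 X82.35 Y96.34 F3486
G1 X82.35 Y126.69 F3486
M5
G0 X40.49 Y165.47
M4 S161
G1 X52.78 Y165.47 F3486
G1 X52.78 Y152.51 F3486
G1 X40.49 Y152.51 F3486
G1 X40.49 Y165.47 F3486
M5
G0 X0.00 Y0.00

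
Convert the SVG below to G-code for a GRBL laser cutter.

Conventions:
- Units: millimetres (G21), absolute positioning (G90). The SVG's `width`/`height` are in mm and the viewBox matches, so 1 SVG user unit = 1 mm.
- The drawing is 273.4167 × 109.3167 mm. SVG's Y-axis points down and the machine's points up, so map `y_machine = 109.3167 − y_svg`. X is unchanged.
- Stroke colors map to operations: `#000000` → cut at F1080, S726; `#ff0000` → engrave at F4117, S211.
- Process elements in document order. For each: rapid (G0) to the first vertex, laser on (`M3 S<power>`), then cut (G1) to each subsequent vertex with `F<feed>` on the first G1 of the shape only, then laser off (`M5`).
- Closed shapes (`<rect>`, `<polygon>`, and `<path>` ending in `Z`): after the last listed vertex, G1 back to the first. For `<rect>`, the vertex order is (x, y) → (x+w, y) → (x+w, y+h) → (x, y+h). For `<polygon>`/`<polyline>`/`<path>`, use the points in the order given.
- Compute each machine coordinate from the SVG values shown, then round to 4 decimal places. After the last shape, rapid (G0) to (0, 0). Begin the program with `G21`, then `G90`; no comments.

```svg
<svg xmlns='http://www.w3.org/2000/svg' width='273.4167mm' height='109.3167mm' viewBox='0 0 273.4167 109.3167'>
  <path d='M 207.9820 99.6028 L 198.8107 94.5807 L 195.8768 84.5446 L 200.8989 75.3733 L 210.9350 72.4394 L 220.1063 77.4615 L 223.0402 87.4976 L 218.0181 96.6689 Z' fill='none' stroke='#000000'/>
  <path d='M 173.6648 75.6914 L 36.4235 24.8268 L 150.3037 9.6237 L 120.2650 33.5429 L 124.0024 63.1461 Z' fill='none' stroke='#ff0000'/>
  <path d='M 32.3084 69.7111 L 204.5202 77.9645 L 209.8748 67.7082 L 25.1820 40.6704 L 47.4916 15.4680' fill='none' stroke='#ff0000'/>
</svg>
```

G21
G90
G0 X207.9820 Y9.7139
M3 S726
G1 X198.8107 Y14.7360 F1080
G1 X195.8768 Y24.7721
G1 X200.8989 Y33.9434
G1 X210.9350 Y36.8773
G1 X220.1063 Y31.8552
G1 X223.0402 Y21.8191
G1 X218.0181 Y12.6478
G1 X207.9820 Y9.7139
M5
G0 X173.6648 Y33.6253
M3 S211
G1 X36.4235 Y84.4899 F4117
G1 X150.3037 Y99.6930
G1 X120.2650 Y75.7738
G1 X124.0024 Y46.1706
G1 X173.6648 Y33.6253
M5
G0 X32.3084 Y39.6056
M3 S211
G1 X204.5202 Y31.3522 F4117
G1 X209.8748 Y41.6085
G1 X25.1820 Y68.6463
G1 X47.4916 Y93.8487
M5
G0 X0.0000 Y0.0000

Since the viewBox matches the mm dimensions, user units are millimetres directly. The only transform is the Y-flip y_m = 109.3167 − y_svg.

Shape 1 is a regular polygon drawn with `<path>`. Its stroke #000000 means cut at S726, F1080. After flipping Y the toolpath is (207.9820,9.7139) → (198.8107,14.7360) → (195.8768,24.7721) → (200.8989,33.9434) → (210.9350,36.8773) → (220.1063,31.8552) → (223.0402,21.8191) → (218.0181,12.6478) → (207.9820,9.7139), returning to the start.

Shape 2 is a closed polygon drawn with `<path>`. Its stroke #ff0000 means engrave at S211, F4117. After flipping Y the toolpath is (173.6648,33.6253) → (36.4235,84.4899) → (150.3037,99.6930) → (120.2650,75.7738) → (124.0024,46.1706) → (173.6648,33.6253), returning to the start.

Shape 3 is a open polyline drawn with `<path>`. Its stroke #ff0000 means engrave at S211, F4117. After flipping Y the toolpath is (32.3084,39.6056) → (204.5202,31.3522) → (209.8748,41.6085) → (25.1820,68.6463) → (47.4916,93.8487).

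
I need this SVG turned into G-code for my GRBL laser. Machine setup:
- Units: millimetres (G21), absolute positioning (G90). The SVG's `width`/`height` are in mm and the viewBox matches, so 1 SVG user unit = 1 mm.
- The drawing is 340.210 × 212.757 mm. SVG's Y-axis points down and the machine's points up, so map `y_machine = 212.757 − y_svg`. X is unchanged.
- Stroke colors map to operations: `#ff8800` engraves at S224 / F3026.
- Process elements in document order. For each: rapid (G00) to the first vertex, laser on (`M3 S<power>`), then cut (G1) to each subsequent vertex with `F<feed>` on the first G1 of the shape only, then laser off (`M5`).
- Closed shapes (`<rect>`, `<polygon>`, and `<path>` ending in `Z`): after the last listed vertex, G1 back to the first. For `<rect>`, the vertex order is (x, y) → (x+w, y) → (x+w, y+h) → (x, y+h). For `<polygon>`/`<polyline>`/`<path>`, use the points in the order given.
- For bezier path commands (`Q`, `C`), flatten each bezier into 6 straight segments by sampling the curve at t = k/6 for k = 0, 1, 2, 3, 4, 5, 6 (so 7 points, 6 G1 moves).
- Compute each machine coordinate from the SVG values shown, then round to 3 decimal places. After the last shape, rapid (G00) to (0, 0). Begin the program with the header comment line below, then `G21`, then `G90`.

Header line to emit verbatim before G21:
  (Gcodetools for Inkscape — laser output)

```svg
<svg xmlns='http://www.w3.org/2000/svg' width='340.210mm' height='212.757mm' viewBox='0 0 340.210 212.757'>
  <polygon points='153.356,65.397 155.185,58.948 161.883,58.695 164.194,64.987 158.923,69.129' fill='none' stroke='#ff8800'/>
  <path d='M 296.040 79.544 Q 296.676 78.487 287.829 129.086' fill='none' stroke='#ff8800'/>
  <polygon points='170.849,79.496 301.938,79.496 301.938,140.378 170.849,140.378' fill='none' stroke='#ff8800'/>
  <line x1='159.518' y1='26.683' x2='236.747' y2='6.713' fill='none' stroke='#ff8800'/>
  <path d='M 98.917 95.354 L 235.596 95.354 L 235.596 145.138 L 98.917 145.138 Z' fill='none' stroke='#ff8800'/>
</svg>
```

viewBox `0 0 340.210 212.757` with mm width/height → 1 unit = 1 mm. Flip: y_m = 212.757 − y_svg.

**Shape 1** — `<polygon>` regular polygon, stroke `#ff8800` → engrave (S224, F3026). Machine vertices: (153.356,147.360) → (155.185,153.809) → (161.883,154.062) → (164.194,147.770) → (158.923,143.628) → (153.356,147.360). Closed: final G1 returns to the first vertex.

**Shape 2** — `<path>` quadratic bezier, stroke `#ff8800` → engrave (S224, F3026). Control points (SVG): P0=(296.040,79.544), P1=(296.676,78.487), P2=(287.829,129.086); sampled at t=k/6. Machine vertices: (296.040,133.213) → (295.989,132.130) → (295.410,128.178) → (294.305,121.356) → (292.673,111.664) → (290.515,99.102) → (287.829,83.671). Open path.

**Shape 3** — `<polygon>` rectangle, stroke `#ff8800` → engrave (S224, F3026). Machine vertices: (170.849,133.261) → (301.938,133.261) → (301.938,72.379) → (170.849,72.379) → (170.849,133.261). Closed: final G1 returns to the first vertex.

**Shape 4** — `<line>` line segment, stroke `#ff8800` → engrave (S224, F3026). Machine vertices: (159.518,186.074) → (236.747,206.044). Open path.

**Shape 5** — `<path>` rectangle, stroke `#ff8800` → engrave (S224, F3026). Machine vertices: (98.917,117.403) → (235.596,117.403) → (235.596,67.619) → (98.917,67.619) → (98.917,117.403). Closed: final G1 returns to the first vertex.

(Gcodetools for Inkscape — laser output)
G21
G90
G00 X153.356 Y147.360
M3 S224
G1 X155.185 Y153.809 F3026
G1 X161.883 Y154.062
G1 X164.194 Y147.770
G1 X158.923 Y143.628
G1 X153.356 Y147.360
M5
G00 X296.040 Y133.213
M3 S224
G1 X295.989 Y132.130 F3026
G1 X295.410 Y128.178
G1 X294.305 Y121.356
G1 X292.673 Y111.664
G1 X290.515 Y99.102
G1 X287.829 Y83.671
M5
G00 X170.849 Y133.261
M3 S224
G1 X301.938 Y133.261 F3026
G1 X301.938 Y72.379
G1 X170.849 Y72.379
G1 X170.849 Y133.261
M5
G00 X159.518 Y186.074
M3 S224
G1 X236.747 Y206.044 F3026
M5
G00 X98.917 Y117.403
M3 S224
G1 X235.596 Y117.403 F3026
G1 X235.596 Y67.619
G1 X98.917 Y67.619
G1 X98.917 Y117.403
M5
G00 X0.000 Y0.000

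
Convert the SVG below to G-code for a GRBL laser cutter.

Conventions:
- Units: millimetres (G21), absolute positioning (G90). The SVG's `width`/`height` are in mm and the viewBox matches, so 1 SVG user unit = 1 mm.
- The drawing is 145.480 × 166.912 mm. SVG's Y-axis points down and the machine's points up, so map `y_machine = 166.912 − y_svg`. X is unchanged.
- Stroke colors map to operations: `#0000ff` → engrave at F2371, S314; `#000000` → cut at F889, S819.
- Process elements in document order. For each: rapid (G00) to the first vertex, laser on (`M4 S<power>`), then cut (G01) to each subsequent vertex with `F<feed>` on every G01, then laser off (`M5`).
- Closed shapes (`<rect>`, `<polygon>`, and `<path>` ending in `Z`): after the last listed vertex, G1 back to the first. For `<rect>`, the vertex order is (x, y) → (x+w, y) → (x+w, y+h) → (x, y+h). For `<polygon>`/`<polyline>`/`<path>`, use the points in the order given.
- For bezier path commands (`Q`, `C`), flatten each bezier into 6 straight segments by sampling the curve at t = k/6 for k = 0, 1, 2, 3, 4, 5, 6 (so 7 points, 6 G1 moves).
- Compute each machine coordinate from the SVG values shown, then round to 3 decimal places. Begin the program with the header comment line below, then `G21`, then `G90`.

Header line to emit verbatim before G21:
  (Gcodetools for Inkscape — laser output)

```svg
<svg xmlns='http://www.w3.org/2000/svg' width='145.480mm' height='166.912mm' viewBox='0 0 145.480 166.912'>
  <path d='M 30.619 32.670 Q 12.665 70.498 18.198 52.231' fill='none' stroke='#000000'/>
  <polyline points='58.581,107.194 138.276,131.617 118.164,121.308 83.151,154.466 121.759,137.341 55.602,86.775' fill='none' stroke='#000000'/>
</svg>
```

Since the viewBox matches the mm dimensions, user units are millimetres directly. The only transform is the Y-flip y_m = 166.912 − y_svg.

Shape 1 is a quadratic bezier drawn with `<path>`. Its stroke #000000 means cut at S819, F889. After flipping Y the toolpath is (30.619,134.242) → (25.287,123.191) → (21.259,115.256) → (18.537,110.438) → (17.119,108.736) → (17.006,110.150) → (18.198,114.681).

Shape 2 is a open polyline drawn with `<polyline>`. Its stroke #000000 means cut at S819, F889. After flipping Y the toolpath is (58.581,59.718) → (138.276,35.295) → (118.164,45.604) → (83.151,12.446) → (121.759,29.571) → (55.602,80.137).

(Gcodetools for Inkscape — laser output)
G21
G90
G00 X30.619 Y134.242
M4 S819
G01 X25.287 Y123.191 F889
G01 X21.259 Y115.256 F889
G01 X18.537 Y110.438 F889
G01 X17.119 Y108.736 F889
G01 X17.006 Y110.150 F889
G01 X18.198 Y114.681 F889
M5
G00 X58.581 Y59.718
M4 S819
G01 X138.276 Y35.295 F889
G01 X118.164 Y45.604 F889
G01 X83.151 Y12.446 F889
G01 X121.759 Y29.571 F889
G01 X55.602 Y80.137 F889
M5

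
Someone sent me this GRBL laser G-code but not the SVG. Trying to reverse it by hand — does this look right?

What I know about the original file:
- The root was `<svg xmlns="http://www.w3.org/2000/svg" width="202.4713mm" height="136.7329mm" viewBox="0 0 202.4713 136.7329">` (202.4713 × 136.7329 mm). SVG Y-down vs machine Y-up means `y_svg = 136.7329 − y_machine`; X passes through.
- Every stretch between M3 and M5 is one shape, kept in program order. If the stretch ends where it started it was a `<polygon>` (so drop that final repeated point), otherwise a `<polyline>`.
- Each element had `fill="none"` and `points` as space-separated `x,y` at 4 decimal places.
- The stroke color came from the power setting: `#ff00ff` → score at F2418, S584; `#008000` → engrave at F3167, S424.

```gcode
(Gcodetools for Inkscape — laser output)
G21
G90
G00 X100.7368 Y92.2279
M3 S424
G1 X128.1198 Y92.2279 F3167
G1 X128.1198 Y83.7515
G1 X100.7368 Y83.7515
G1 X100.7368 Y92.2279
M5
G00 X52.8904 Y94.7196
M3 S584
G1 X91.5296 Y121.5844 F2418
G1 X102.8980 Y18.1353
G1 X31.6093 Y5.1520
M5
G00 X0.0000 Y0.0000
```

y_svg = 136.7329 − y_m.

[1] S424→`#008000` (engrave); closed run; points: 100.7368,44.5050 128.1198,44.5050 128.1198,52.9814 100.7368,52.9814

[2] S584→`#ff00ff` (score); open run; points: 52.8904,42.0133 91.5296,15.1485 102.8980,118.5976 31.6093,131.5809

<svg xmlns="http://www.w3.org/2000/svg" width="202.4713mm" height="136.7329mm" viewBox="0 0 202.4713 136.7329">
  <polygon points="100.7368,44.5050 128.1198,44.5050 128.1198,52.9814 100.7368,52.9814" fill="none" stroke="#008000"/>
  <polyline points="52.8904,42.0133 91.5296,15.1485 102.8980,118.5976 31.6093,131.5809" fill="none" stroke="#ff00ff"/>
</svg>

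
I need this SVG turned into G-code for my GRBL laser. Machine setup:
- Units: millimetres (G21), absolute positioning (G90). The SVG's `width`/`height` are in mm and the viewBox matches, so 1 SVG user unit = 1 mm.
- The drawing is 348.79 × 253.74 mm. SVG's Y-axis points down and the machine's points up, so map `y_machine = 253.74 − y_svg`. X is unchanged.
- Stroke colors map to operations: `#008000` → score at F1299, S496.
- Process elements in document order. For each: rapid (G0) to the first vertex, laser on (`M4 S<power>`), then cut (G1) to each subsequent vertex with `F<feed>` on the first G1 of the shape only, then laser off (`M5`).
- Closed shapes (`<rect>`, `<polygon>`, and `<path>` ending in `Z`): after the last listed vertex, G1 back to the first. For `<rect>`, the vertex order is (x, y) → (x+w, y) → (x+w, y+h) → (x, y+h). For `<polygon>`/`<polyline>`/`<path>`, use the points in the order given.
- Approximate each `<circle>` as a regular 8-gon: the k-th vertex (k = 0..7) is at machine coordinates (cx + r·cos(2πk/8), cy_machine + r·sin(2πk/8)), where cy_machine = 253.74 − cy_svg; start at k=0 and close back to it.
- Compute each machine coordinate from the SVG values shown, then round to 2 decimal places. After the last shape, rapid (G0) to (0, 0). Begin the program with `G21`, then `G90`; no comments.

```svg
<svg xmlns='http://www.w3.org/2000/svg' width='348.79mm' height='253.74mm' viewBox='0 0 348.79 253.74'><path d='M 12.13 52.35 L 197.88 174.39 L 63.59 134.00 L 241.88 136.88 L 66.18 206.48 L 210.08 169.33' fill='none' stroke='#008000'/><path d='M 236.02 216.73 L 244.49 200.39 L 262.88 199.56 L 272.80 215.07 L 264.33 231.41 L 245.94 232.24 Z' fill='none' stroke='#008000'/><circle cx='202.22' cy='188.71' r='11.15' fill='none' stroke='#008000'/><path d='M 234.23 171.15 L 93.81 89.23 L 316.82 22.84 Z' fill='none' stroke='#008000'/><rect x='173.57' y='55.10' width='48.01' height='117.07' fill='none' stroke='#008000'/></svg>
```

1 u = 1 mm; y_m = 253.74 − y.

[1] `<path>` open polyline, #008000→score S496 F1299: (12.13,201.39) → (197.88,79.35) → (63.59,119.74) → (241.88,116.86) → (66.18,47.26) → (210.08,84.41)

[2] `<path>` regular polygon, #008000→score S496 F1299: (236.02,37.01) → (244.49,53.35) → (262.88,54.18) → (272.80,38.67) → (264.33,22.33) → (245.94,21.50) → (236.02,37.01) (closed)

[3] `<circle>` circle, #008000→score S496 F1299: (213.37,65.03) → (210.10,72.91) → (202.22,76.18) → (194.34,72.91) → (191.07,65.03) → (194.34,57.15) → (202.22,53.88) → (210.10,57.15) → (213.37,65.03) (closed)

[4] `<path>` closed polygon, #008000→score S496 F1299: (234.23,82.59) → (93.81,164.51) → (316.82,230.90) → (234.23,82.59) (closed)

[5] `<rect>` rectangle, #008000→score S496 F1299: (173.57,198.64) → (221.58,198.64) → (221.58,81.57) → (173.57,81.57) → (173.57,198.64) (closed)

G21
G90
G0 X12.13 Y201.39
M4 S496
G1 X197.88 Y79.35 F1299
G1 X63.59 Y119.74
G1 X241.88 Y116.86
G1 X66.18 Y47.26
G1 X210.08 Y84.41
M5
G0 X236.02 Y37.01
M4 S496
G1 X244.49 Y53.35 F1299
G1 X262.88 Y54.18
G1 X272.80 Y38.67
G1 X264.33 Y22.33
G1 X245.94 Y21.50
G1 X236.02 Y37.01
M5
G0 X213.37 Y65.03
M4 S496
G1 X210.10 Y72.91 F1299
G1 X202.22 Y76.18
G1 X194.34 Y72.91
G1 X191.07 Y65.03
G1 X194.34 Y57.15
G1 X202.22 Y53.88
G1 X210.10 Y57.15
G1 X213.37 Y65.03
M5
G0 X234.23 Y82.59
M4 S496
G1 X93.81 Y164.51 F1299
G1 X316.82 Y230.90
G1 X234.23 Y82.59
M5
G0 X173.57 Y198.64
M4 S496
G1 X221.58 Y198.64 F1299
G1 X221.58 Y81.57
G1 X173.57 Y81.57
G1 X173.57 Y198.64
M5
G0 X0.00 Y0.00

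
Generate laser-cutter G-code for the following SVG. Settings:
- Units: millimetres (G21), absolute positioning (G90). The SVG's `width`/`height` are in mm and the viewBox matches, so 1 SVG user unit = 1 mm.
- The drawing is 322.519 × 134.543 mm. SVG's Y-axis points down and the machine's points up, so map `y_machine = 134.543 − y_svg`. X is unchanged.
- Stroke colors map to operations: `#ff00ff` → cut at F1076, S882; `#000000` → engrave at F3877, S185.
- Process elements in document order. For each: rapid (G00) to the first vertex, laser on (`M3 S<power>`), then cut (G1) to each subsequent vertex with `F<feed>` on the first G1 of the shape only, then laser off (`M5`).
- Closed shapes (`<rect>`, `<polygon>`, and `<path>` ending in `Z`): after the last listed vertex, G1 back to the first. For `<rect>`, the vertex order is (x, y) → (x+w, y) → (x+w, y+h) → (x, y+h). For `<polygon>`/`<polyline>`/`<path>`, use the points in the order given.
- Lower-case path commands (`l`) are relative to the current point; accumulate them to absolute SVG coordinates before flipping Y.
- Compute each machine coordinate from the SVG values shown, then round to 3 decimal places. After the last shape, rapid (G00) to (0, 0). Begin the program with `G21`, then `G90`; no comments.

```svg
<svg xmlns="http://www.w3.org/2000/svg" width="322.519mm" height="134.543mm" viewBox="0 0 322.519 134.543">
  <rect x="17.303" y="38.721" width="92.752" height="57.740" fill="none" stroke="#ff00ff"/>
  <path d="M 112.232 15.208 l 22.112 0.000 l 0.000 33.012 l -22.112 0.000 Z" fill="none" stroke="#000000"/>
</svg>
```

1 u = 1 mm; y_m = 134.543 − y.

[1] `<rect>` rectangle, #ff00ff→cut S882 F1076: (17.303,95.822) → (110.055,95.822) → (110.055,38.082) → (17.303,38.082) → (17.303,95.822) (closed)

[2] `<path>` rectangle, #000000→engrave S185 F3877: (112.232,119.335) → (134.344,119.335) → (134.344,86.323) → (112.232,86.323) → (112.232,119.335) (closed)

G21
G90
G00 X17.303 Y95.822
M3 S882
G1 X110.055 Y95.822 F1076
G1 X110.055 Y38.082
G1 X17.303 Y38.082
G1 X17.303 Y95.822
M5
G00 X112.232 Y119.335
M3 S185
G1 X134.344 Y119.335 F3877
G1 X134.344 Y86.323
G1 X112.232 Y86.323
G1 X112.232 Y119.335
M5
G00 X0.000 Y0.000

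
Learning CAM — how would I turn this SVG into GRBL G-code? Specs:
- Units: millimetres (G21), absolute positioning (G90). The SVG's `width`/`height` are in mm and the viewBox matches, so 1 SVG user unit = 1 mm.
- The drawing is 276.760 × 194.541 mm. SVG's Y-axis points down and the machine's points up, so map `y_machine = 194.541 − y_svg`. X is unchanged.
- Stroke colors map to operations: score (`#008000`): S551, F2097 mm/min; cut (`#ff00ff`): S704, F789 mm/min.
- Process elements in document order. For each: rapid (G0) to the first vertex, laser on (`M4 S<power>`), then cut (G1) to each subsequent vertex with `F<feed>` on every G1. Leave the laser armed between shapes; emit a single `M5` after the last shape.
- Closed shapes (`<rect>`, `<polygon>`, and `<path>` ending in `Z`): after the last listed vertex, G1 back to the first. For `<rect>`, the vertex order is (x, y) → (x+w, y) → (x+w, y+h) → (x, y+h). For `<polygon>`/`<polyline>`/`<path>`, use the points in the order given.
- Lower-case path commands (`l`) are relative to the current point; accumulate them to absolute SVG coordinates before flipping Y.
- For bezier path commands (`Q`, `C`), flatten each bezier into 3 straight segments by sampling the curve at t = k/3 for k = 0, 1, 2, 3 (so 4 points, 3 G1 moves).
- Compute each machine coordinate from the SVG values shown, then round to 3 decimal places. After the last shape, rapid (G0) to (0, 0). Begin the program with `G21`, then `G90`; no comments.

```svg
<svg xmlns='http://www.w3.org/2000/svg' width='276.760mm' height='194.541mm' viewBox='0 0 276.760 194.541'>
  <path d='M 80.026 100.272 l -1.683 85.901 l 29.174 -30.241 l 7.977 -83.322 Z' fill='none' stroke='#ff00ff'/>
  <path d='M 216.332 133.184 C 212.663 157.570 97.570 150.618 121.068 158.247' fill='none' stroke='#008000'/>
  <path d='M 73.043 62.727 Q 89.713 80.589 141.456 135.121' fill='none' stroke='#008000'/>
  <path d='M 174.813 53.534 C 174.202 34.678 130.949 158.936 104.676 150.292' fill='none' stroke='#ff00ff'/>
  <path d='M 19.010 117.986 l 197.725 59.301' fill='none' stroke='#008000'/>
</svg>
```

1 u = 1 mm; y_m = 194.541 − y.

[1] `<path>` closed polygon, #ff00ff→cut S704 F789: (80.026,94.269) → (78.343,8.368) → (107.517,38.609) → (115.494,121.931) → (80.026,94.269) (closed)

[2] `<path>` cubic bezier, #008000→score S551 F2097: (216.332,61.357) → (184.781,45.716) → (134.507,40.763) → (121.068,36.294)

[3] `<path>` quadratic bezier, #008000→score S551 F2097: (73.043,131.814) → (88.053,115.832) → (110.858,91.700) → (141.456,59.420)

[4] `<path>` cubic bezier, #ff00ff→cut S704 F789: (174.813,141.007) → (162.196,122.381) → (134.401,69.683) → (104.676,44.249)

[5] `<path>` line segment, #008000→score S551 F2097: (19.010,76.555) → (216.735,17.254)

G21
G90
G0 X80.026 Y94.269
M4 S704
G1 X78.343 Y8.368 F789
G1 X107.517 Y38.609 F789
G1 X115.494 Y121.931 F789
G1 X80.026 Y94.269 F789
G0 X216.332 Y61.357
M4 S551
G1 X184.781 Y45.716 F2097
G1 X134.507 Y40.763 F2097
G1 X121.068 Y36.294 F2097
G0 X73.043 Y131.814
M4 S551
G1 X88.053 Y115.832 F2097
G1 X110.858 Y91.700 F2097
G1 X141.456 Y59.420 F2097
G0 X174.813 Y141.007
M4 S704
G1 X162.196 Y122.381 F789
G1 X134.401 Y69.683 F789
G1 X104.676 Y44.249 F789
G0 X19.010 Y76.555
M4 S551
G1 X216.735 Y17.254 F2097
M5
G0 X0.000 Y0.000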